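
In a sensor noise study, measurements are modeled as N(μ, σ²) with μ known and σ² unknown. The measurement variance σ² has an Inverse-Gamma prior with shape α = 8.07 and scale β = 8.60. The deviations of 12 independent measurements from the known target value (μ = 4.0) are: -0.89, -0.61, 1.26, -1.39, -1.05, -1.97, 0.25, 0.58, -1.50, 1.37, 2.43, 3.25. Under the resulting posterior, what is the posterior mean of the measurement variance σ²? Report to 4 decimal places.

1.8309

With known mean μ and an Inverse-Gamma(α, β) prior on σ², the Normal likelihood is conjugate: posterior is Inv-Gamma(α + n/2, β + Σ(xᵢ−μ)²/2).
Σ(xᵢ−μ)² = (-0.89)² + (-0.61)² + (1.26)² + (-1.39)² + (-1.05)² + (-1.97)² + (0.25)² + (0.58)² + (-1.50)² + (1.37)² + (2.43)² + (3.25)² = 30.6605.
Posterior: Inv-Gamma(8.07 + 12/2, 8.60 + 30.6605/2) = Inv-Gamma(14.07, 23.93025).
E[σ²|data] = β/(α−1) = 23.93025/13.07 = 1.8309.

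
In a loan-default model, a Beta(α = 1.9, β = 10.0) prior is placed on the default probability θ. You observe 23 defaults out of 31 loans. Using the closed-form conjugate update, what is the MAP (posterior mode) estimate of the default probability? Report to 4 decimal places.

The Beta prior is conjugate to a Binomial/Bernoulli likelihood; the update adds successes to α and failures to β.
Posterior: Beta(α+k, β+n−k) = Beta(1.9+23, 10.0+8) = Beta(24.9, 18.0).
Mode of Beta(a,b) for a,b>1 is (a−1)/(a+b−2) = 23.9/40.9 = 0.5844.

0.5844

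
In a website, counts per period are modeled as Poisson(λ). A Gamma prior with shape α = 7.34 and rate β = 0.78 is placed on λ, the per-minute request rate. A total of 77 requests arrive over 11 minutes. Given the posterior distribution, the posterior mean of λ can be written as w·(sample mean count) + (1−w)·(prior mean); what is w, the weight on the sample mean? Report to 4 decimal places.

With a Gamma(shape α, rate β) prior, the Poisson likelihood is conjugate: the posterior is Gamma(α + ΣXᵢ, β + n).
Posterior mean = (α₀+S)/(β₀+n) = [n/(β₀+n)]·(S/n) + [β₀/(β₀+n)]·(α₀/β₀), so only n and β₀ enter the weight.
Weight on data w = n/(β₀+n) = 11/(0.78+11) = 11/11.78 = 0.9338.

0.9338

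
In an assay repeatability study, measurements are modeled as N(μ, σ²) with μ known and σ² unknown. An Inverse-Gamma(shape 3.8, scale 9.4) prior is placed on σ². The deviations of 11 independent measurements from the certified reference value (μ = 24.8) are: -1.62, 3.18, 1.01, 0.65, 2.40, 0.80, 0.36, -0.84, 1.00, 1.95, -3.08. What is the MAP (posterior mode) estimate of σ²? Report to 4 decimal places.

With known mean μ and an Inverse-Gamma(α, β) prior on σ², the Normal likelihood is conjugate: posterior is Inv-Gamma(α + n/2, β + Σ(xᵢ−μ)²/2).
Σ(xᵢ−μ)² = (-1.62)² + (3.18)² + (1.01)² + (0.65)² + (2.40)² + (0.80)² + (0.36)² + (-0.84)² + (1.00)² + (1.95)² + (-3.08)² = 35.7035.
Posterior: Inv-Gamma(3.8 + 11/2, 9.4 + 35.7035/2) = Inv-Gamma(9.30, 27.25175).
Mode = β/(α+1) = 27.25175/10.30 = 2.6458.

2.6458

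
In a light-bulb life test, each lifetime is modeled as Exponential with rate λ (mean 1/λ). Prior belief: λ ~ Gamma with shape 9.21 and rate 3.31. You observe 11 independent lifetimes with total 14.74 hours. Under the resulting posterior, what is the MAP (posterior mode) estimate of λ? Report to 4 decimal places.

1.0643

With a Gamma(shape α, rate β) prior on the exponential rate λ, the posterior after n observations with total T = Σxᵢ is Gamma(α+n, β+T).
Posterior: Gamma(9.21+11, 3.31+14.74) = Gamma(20.21, 18.05).
Mode = (α−1)/β = 1.0643.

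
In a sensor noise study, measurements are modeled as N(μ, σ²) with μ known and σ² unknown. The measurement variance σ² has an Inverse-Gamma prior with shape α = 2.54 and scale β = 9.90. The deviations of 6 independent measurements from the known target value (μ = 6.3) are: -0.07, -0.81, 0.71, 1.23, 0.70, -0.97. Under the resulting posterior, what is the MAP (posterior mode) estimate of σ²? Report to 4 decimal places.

1.8279

With known mean μ and an Inverse-Gamma(α, β) prior on σ², the Normal likelihood is conjugate: posterior is Inv-Gamma(α + n/2, β + Σ(xᵢ−μ)²/2).
Σ(xᵢ−μ)² = (-0.07)² + (-0.81)² + (0.71)² + (1.23)² + (0.70)² + (-0.97)² = 4.1089.
Posterior: Inv-Gamma(2.54 + 6/2, 9.90 + 4.1089/2) = Inv-Gamma(5.54, 11.95445).
Mode = β/(α+1) = 11.95445/6.54 = 1.8279.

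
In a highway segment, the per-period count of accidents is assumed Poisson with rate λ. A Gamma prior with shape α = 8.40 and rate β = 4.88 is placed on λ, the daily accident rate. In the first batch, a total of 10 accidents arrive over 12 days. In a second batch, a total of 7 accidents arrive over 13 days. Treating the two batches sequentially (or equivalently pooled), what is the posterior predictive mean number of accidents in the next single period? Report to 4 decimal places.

0.8501

With a Gamma(shape α, rate β) prior, the Poisson likelihood is conjugate: the posterior is Gamma(α + ΣXᵢ, β + n).
After batch 1: Gamma(α+S, β+n) = Gamma(8.40+10, 4.88+12) = Gamma(18.40, 16.88).
After batch 2: Gamma(α+S, β+n) = Gamma(18.40+7, 16.88+13) = Gamma(25.40, 29.88).
The predictive distribution for one future period is NegBinom with mean α/β = 0.8501.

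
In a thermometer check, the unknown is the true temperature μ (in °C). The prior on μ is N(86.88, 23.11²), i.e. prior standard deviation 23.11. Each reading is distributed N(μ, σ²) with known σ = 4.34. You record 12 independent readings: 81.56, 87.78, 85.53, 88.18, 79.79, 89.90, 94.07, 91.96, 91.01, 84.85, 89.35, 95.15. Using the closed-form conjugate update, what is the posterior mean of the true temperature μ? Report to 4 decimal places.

For Normal data with known variance σ², a Normal(μ₀, σ₀²) prior on μ is conjugate. Posterior precision = 1/σ₀² + n/σ²; posterior mean is the precision-weighted average of μ₀ and x̄.
Σxᵢ = 81.56 + 87.78 + 85.53 + 88.18 + 79.79 + 89.90 + 94.07 + 91.96 + 91.01 + 84.85 + 89.35 + 95.15 = 1059.13, so n·x̄ = 1059.13.
σ₀² = 23.11² = 534.0721, σ² = 4.34² = 18.8356; σ² + n·σ₀² = 18.8356 + 12·534.0721 = 6427.7008.
Posterior mean = (μ₀/σ₀² + n·x̄/σ²)/(1/σ₀² + n/σ²) = (σ²·μ₀ + σ₀²·n·x̄)/(σ² + n·σ₀²) = (18.8356·86.88 + 534.0721·1059.13)/6427.7008 = 567288.220201/6427.7008 = 88.2568.

88.2568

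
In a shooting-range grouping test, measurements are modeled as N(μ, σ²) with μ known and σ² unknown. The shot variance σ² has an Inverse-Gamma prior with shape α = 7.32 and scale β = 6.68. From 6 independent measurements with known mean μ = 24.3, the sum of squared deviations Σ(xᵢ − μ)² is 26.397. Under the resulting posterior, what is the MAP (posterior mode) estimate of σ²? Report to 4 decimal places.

With known mean μ and an Inverse-Gamma(α, β) prior on σ², the Normal likelihood is conjugate: posterior is Inv-Gamma(α + n/2, β + Σ(xᵢ−μ)²/2).
Posterior: Inv-Gamma(7.32 + 6/2, 6.68 + 26.397/2) = Inv-Gamma(10.32, 19.8785).
Mode = β/(α+1) = 19.8785/11.32 = 1.7561.

1.7561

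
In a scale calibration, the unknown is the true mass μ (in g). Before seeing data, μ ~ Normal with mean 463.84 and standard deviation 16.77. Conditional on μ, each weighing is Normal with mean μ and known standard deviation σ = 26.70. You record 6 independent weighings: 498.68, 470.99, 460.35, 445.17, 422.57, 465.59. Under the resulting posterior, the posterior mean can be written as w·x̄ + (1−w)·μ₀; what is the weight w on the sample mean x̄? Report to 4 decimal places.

0.7030

For Normal data with known variance σ², a Normal(μ₀, σ₀²) prior on μ is conjugate. Posterior precision = 1/σ₀² + n/σ²; posterior mean is the precision-weighted average of μ₀ and x̄.
σ₀² = 16.77² = 281.2329, σ² = 26.70² = 712.89. Prior precision 1/σ₀² = 1/281.2329; data precision n/σ² = 6/712.89.
w = (n/σ²)/(1/σ₀² + n/σ²) = n·σ₀²/(σ² + n·σ₀²) = 6·281.2329/(712.89 + 6·281.2329) = 1687.3974/2400.2874 = 0.7030.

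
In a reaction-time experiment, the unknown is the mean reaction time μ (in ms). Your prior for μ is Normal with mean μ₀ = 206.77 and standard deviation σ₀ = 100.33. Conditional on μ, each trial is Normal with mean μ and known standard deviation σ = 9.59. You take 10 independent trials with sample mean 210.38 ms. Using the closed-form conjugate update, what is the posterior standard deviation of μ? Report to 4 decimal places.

For Normal data with known variance σ², a Normal(μ₀, σ₀²) prior on μ is conjugate. Posterior precision = 1/σ₀² + n/σ²; posterior mean is the precision-weighted average of μ₀ and x̄.
σ₀² = 100.33² = 10066.1089, σ² = 9.59² = 91.9681; σ² + n·σ₀² = 91.9681 + 10·10066.1089 = 100753.0571.
Posterior precision = 1/σ₀² + n/σ² = 1/10066.1089 + 10/91.9681 = (σ² + n·σ₀²)/(σ₀²σ²) = 100753.0571/(10066.1089·91.9681); posterior variance σₙ² = σ₀²σ²/(σ² + n·σ₀²) = 10066.1089·91.9681/100753.0571 = 9.188415.
Posterior SD = √σₙ² = √(10066.1089·91.9681/100753.0571) = 3.0312.

3.0312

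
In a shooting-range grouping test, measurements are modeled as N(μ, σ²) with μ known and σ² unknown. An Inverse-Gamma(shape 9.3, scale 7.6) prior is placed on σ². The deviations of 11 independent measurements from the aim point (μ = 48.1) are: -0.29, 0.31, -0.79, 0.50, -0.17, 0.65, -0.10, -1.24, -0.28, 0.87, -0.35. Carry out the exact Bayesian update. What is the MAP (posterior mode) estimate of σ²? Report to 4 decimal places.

With known mean μ and an Inverse-Gamma(α, β) prior on σ², the Normal likelihood is conjugate: posterior is Inv-Gamma(α + n/2, β + Σ(xᵢ−μ)²/2).
Σ(xᵢ−μ)² = (-0.29)² + (0.31)² + (-0.79)² + (0.50)² + (-0.17)² + (0.65)² + (-0.10)² + (-1.24)² + (-0.28)² + (0.87)² + (-0.35)² = 4.0111.
Posterior: Inv-Gamma(9.3 + 11/2, 7.6 + 4.0111/2) = Inv-Gamma(14.80, 9.60555).
Mode = β/(α+1) = 9.60555/15.80 = 0.6079.

0.6079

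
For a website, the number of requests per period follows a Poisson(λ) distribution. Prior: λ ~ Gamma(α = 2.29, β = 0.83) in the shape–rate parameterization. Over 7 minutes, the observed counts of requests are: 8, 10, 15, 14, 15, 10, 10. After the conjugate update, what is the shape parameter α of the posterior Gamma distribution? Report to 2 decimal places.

With a Gamma(shape α, rate β) prior, the Poisson likelihood is conjugate: the posterior is Gamma(α + ΣXᵢ, β + n).
Sum of counts S = 82 over n = 7 minutes.
Posterior: Gamma(α+S, β+n) = Gamma(2.29+82, 0.83+7) = Gamma(84.29, 7.83).
Posterior α = 84.29.

84.29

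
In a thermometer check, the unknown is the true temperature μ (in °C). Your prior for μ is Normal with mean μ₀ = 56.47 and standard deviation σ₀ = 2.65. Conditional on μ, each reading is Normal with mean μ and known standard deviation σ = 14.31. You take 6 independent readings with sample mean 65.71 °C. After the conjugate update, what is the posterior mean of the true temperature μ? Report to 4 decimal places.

58.0468

For Normal data with known variance σ², a Normal(μ₀, σ₀²) prior on μ is conjugate. Posterior precision = 1/σ₀² + n/σ²; posterior mean is the precision-weighted average of μ₀ and x̄.
n·x̄ = 6·65.71 = 394.26.
σ₀² = 2.65² = 7.0225, σ² = 14.31² = 204.7761; σ² + n·σ₀² = 204.7761 + 6·7.0225 = 246.9111.
Posterior mean = (μ₀/σ₀² + n·x̄/σ²)/(1/σ₀² + n/σ²) = (σ²·μ₀ + σ₀²·n·x̄)/(σ² + n·σ₀²) = (204.7761·56.47 + 7.0225·394.26)/246.9111 = 14332.397217/246.9111 = 58.0468.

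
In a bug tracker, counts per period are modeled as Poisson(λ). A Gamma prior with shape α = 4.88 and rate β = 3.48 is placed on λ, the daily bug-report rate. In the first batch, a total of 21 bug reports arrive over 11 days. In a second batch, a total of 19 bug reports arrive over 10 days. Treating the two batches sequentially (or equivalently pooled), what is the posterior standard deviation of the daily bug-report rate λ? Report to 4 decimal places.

With a Gamma(shape α, rate β) prior, the Poisson likelihood is conjugate: the posterior is Gamma(α + ΣXᵢ, β + n).
After batch 1: Gamma(α+S, β+n) = Gamma(4.88+21, 3.48+11) = Gamma(25.88, 14.48).
After batch 2: Gamma(α+S, β+n) = Gamma(25.88+19, 14.48+10) = Gamma(44.88, 24.48).
SD = √α/β = √44.88/24.48 = 0.2737.

0.2737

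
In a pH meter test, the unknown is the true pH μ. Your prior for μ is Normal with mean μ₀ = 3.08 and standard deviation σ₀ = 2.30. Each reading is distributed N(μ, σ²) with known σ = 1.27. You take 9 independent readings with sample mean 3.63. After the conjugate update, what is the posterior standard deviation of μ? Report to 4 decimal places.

For Normal data with known variance σ², a Normal(μ₀, σ₀²) prior on μ is conjugate. Posterior precision = 1/σ₀² + n/σ²; posterior mean is the precision-weighted average of μ₀ and x̄.
σ₀² = 2.30² = 5.29, σ² = 1.27² = 1.6129; σ² + n·σ₀² = 1.6129 + 9·5.29 = 49.2229.
Posterior precision = 1/σ₀² + n/σ² = 1/5.29 + 9/1.6129 = (σ² + n·σ₀²)/(σ₀²σ²) = 49.2229/(5.29·1.6129); posterior variance σₙ² = σ₀²σ²/(σ² + n·σ₀²) = 5.29·1.6129/49.2229 = 0.173339.
Posterior SD = √σₙ² = √(5.29·1.6129/49.2229) = 0.4163.

0.4163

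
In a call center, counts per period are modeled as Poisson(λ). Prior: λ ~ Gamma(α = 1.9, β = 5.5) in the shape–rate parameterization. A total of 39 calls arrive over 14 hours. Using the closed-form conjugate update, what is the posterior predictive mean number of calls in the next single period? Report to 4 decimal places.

2.0974

With a Gamma(shape α, rate β) prior, the Poisson likelihood is conjugate: the posterior is Gamma(α + ΣXᵢ, β + n).
Posterior: Gamma(α+S, β+n) = Gamma(1.9+39, 5.5+14) = Gamma(40.9, 19.5).
The predictive distribution for one future period is NegBinom with mean α/β = 2.0974.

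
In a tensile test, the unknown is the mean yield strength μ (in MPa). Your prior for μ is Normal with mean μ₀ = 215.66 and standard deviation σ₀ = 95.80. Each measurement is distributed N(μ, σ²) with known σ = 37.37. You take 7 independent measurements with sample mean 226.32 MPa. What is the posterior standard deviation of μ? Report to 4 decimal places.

13.9735

For Normal data with known variance σ², a Normal(μ₀, σ₀²) prior on μ is conjugate. Posterior precision = 1/σ₀² + n/σ²; posterior mean is the precision-weighted average of μ₀ and x̄.
σ₀² = 95.80² = 9177.64, σ² = 37.37² = 1396.5169; σ² + n·σ₀² = 1396.5169 + 7·9177.64 = 65639.9969.
Posterior precision = 1/σ₀² + n/σ² = 1/9177.64 + 7/1396.5169 = (σ² + n·σ₀²)/(σ₀²σ²) = 65639.9969/(9177.64·1396.5169); posterior variance σₙ² = σ₀²σ²/(σ² + n·σ₀²) = 9177.64·1396.5169/65639.9969 = 195.257922.
Posterior SD = √σₙ² = √(9177.64·1396.5169/65639.9969) = 13.9735.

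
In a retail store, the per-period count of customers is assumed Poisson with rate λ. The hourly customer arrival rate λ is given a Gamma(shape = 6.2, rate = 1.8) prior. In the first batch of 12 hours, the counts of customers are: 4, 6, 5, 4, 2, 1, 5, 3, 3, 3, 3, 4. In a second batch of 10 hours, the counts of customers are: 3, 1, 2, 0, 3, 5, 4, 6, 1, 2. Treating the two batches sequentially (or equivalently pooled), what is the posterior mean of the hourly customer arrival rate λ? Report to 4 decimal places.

3.2017

With a Gamma(shape α, rate β) prior, the Poisson likelihood is conjugate: the posterior is Gamma(α + ΣXᵢ, β + n).
Batch 1: sum of counts S = 43 over n = 12 hours.
After batch 1: Gamma(α+S, β+n) = Gamma(6.2+43, 1.8+12) = Gamma(49.2, 13.8).
Batch 2: sum of counts S = 27 over n = 10 hours.
After batch 2: Gamma(α+S, β+n) = Gamma(49.2+27, 13.8+10) = Gamma(76.2, 23.8).
Posterior mean = α/β = 76.2/23.8 = 3.2017.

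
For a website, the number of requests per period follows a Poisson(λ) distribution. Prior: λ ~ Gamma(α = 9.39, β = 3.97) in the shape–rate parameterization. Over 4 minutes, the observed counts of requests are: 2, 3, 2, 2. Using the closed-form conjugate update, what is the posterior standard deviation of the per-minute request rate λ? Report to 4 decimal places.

0.5381

With a Gamma(shape α, rate β) prior, the Poisson likelihood is conjugate: the posterior is Gamma(α + ΣXᵢ, β + n).
Sum of counts S = 9 over n = 4 minutes.
Posterior: Gamma(α+S, β+n) = Gamma(9.39+9, 3.97+4) = Gamma(18.39, 7.97).
SD = √α/β = √18.39/7.97 = 0.5381.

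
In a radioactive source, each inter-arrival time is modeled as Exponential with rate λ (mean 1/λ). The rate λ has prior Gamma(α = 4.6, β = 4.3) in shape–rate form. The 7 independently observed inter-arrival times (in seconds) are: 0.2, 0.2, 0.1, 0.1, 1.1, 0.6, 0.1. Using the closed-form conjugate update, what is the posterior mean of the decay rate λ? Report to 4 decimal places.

With a Gamma(shape α, rate β) prior on the exponential rate λ, the posterior after n observations with total T = Σxᵢ is Gamma(α+n, β+T).
Sum of observations T = 2.4 seconds; n = 7.
Posterior: Gamma(4.6+7, 4.3+2.4) = Gamma(11.6, 6.7).
Posterior mean of λ = α/β = 11.6/6.7 = 1.7313.

1.7313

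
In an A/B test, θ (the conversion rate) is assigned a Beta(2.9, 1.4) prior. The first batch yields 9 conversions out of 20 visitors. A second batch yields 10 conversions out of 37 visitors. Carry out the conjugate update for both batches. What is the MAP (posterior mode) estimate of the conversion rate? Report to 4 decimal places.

The Beta prior is conjugate to a Binomial/Bernoulli likelihood; the update adds successes to α and failures to β.
After batch 1: Beta(2.9+9, 1.4+11) = Beta(11.9, 12.4).
After batch 2: Beta(11.9+10, 12.4+27) = Beta(21.9, 39.4).
Mode of Beta(a,b) for a,b>1 is (a−1)/(a+b−2) = 20.9/59.3 = 0.3524.

0.3524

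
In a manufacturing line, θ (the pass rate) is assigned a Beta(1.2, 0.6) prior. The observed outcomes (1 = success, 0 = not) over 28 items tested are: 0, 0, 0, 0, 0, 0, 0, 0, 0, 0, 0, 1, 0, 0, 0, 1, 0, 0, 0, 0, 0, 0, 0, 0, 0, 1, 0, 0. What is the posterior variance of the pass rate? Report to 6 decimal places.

The Beta prior is conjugate to a Binomial/Bernoulli likelihood; the update adds successes to α and failures to β.
Posterior: Beta(α+k, β+n−k) = Beta(1.2+3, 0.6+25) = Beta(4.2, 25.6).
Var = αβ/((α+β)²(α+β+1)) = 4.2·25.6/(29.8²·30.8) = 0.003931.

0.003931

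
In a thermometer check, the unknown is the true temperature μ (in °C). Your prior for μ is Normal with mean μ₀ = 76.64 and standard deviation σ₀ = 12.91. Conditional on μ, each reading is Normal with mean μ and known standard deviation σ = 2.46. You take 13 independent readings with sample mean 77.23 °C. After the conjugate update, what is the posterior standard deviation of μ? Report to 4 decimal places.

0.6813

For Normal data with known variance σ², a Normal(μ₀, σ₀²) prior on μ is conjugate. Posterior precision = 1/σ₀² + n/σ²; posterior mean is the precision-weighted average of μ₀ and x̄.
σ₀² = 12.91² = 166.6681, σ² = 2.46² = 6.0516; σ² + n·σ₀² = 6.0516 + 13·166.6681 = 2172.7369.
Posterior precision = 1/σ₀² + n/σ² = 1/166.6681 + 13/6.0516 = (σ² + n·σ₀²)/(σ₀²σ²) = 2172.7369/(166.6681·6.0516); posterior variance σₙ² = σ₀²σ²/(σ² + n·σ₀²) = 166.6681·6.0516/2172.7369 = 0.464211.
Posterior SD = √σₙ² = √(166.6681·6.0516/2172.7369) = 0.6813.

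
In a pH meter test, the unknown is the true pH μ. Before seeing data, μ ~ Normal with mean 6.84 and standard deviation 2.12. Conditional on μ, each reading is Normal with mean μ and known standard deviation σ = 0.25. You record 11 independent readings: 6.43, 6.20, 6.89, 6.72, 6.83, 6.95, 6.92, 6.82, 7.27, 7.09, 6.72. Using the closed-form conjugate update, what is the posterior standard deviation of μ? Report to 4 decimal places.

For Normal data with known variance σ², a Normal(μ₀, σ₀²) prior on μ is conjugate. Posterior precision = 1/σ₀² + n/σ²; posterior mean is the precision-weighted average of μ₀ and x̄.
σ₀² = 2.12² = 4.4944, σ² = 0.25² = 0.0625; σ² + n·σ₀² = 0.0625 + 11·4.4944 = 49.5009.
Posterior precision = 1/σ₀² + n/σ² = 1/4.4944 + 11/0.0625 = (σ² + n·σ₀²)/(σ₀²σ²) = 49.5009/(4.4944·0.0625); posterior variance σₙ² = σ₀²σ²/(σ² + n·σ₀²) = 4.4944·0.0625/49.5009 = 0.005675.
Posterior SD = √σₙ² = √(4.4944·0.0625/49.5009) = 0.0753.

0.0753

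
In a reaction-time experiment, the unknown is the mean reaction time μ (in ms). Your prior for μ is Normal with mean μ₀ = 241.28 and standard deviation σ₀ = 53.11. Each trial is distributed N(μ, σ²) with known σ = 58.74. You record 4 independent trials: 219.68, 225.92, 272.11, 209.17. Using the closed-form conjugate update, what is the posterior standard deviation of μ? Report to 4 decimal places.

25.7018

For Normal data with known variance σ², a Normal(μ₀, σ₀²) prior on μ is conjugate. Posterior precision = 1/σ₀² + n/σ²; posterior mean is the precision-weighted average of μ₀ and x̄.
σ₀² = 53.11² = 2820.6721, σ² = 58.74² = 3450.3876; σ² + n·σ₀² = 3450.3876 + 4·2820.6721 = 14733.076.
Posterior precision = 1/σ₀² + n/σ² = 1/2820.6721 + 4/3450.3876 = (σ² + n·σ₀²)/(σ₀²σ²) = 14733.076/(2820.6721·3450.3876); posterior variance σₙ² = σ₀²σ²/(σ² + n·σ₀²) = 2820.6721·3450.3876/14733.076 = 660.582491.
Posterior SD = √σₙ² = √(2820.6721·3450.3876/14733.076) = 25.7018.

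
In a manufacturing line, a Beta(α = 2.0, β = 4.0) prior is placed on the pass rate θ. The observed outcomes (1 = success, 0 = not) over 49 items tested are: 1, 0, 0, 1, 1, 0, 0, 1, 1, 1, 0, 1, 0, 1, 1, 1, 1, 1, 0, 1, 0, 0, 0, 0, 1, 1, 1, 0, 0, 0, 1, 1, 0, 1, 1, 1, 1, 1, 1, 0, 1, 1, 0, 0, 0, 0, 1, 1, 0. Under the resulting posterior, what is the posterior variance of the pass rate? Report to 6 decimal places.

The Beta prior is conjugate to a Binomial/Bernoulli likelihood; the update adds successes to α and failures to β.
Posterior: Beta(α+k, β+n−k) = Beta(2.0+28, 4.0+21) = Beta(30.0, 25.0).
Var = αβ/((α+β)²(α+β+1)) = 30.0·25.0/(55.0²·56.0) = 0.004427.

0.004427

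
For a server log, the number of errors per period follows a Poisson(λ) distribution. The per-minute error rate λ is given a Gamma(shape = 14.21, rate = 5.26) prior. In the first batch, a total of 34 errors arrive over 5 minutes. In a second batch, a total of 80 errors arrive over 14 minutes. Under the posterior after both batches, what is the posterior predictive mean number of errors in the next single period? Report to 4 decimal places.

5.2848

With a Gamma(shape α, rate β) prior, the Poisson likelihood is conjugate: the posterior is Gamma(α + ΣXᵢ, β + n).
After batch 1: Gamma(α+S, β+n) = Gamma(14.21+34, 5.26+5) = Gamma(48.21, 10.26).
After batch 2: Gamma(α+S, β+n) = Gamma(48.21+80, 10.26+14) = Gamma(128.21, 24.26).
The predictive distribution for one future period is NegBinom with mean α/β = 5.2848.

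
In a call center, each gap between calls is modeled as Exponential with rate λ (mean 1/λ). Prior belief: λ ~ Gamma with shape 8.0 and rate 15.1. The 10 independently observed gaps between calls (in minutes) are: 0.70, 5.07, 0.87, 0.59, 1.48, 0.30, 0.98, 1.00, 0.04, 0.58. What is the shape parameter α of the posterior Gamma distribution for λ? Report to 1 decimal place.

With a Gamma(shape α, rate β) prior on the exponential rate λ, the posterior after n observations with total T = Σxᵢ is Gamma(α+n, β+T).
Sum of observations T = 11.61 minutes; n = 10.
Posterior: Gamma(8.0+10, 15.1+11.61) = Gamma(18.0, 26.71).
Posterior α = 18.0.

18.0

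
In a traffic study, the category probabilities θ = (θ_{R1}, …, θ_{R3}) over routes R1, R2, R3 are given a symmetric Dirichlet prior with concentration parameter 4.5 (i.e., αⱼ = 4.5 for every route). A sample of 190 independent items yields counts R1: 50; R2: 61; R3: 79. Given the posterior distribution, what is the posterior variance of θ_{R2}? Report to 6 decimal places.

The Dirichlet prior is conjugate to the Multinomial likelihood: each posterior αⱼ = prior αⱼ + observed count nⱼ.
Posterior concentration: (54.5, 65.5, 83.5), total = 203.5.
Var[θ_j] = α_j(Σα−α_j)/((Σα)²(Σα+1)) = 65.5·138.0/(203.5²·204.5) = 0.001067.

0.001067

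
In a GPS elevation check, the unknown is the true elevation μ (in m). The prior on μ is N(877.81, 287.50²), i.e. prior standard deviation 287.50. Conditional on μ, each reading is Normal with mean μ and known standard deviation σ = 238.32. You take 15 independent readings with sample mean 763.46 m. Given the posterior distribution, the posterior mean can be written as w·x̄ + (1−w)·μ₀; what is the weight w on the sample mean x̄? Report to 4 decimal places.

For Normal data with known variance σ², a Normal(μ₀, σ₀²) prior on μ is conjugate. Posterior precision = 1/σ₀² + n/σ²; posterior mean is the precision-weighted average of μ₀ and x̄.
σ₀² = 287.50² = 82656.25, σ² = 238.32² = 56796.4224. Prior precision 1/σ₀² = 1/82656.25; data precision n/σ² = 15/56796.4224.
w = (n/σ²)/(1/σ₀² + n/σ²) = n·σ₀²/(σ² + n·σ₀²) = 15·82656.25/(56796.4224 + 15·82656.25) = 1239843.75/1296640.1724 = 0.9562.

0.9562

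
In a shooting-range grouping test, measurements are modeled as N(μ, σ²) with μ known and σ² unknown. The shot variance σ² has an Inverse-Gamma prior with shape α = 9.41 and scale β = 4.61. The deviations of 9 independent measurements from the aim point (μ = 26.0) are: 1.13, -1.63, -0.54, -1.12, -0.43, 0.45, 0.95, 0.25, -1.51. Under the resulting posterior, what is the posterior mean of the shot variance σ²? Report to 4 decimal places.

With known mean μ and an Inverse-Gamma(α, β) prior on σ², the Normal likelihood is conjugate: posterior is Inv-Gamma(α + n/2, β + Σ(xᵢ−μ)²/2).
Σ(xᵢ−μ)² = (1.13)² + (-1.63)² + (-0.54)² + (-1.12)² + (-0.43)² + (0.45)² + (0.95)² + (0.25)² + (-1.51)² = 9.1123.
Posterior: Inv-Gamma(9.41 + 9/2, 4.61 + 9.1123/2) = Inv-Gamma(13.91, 9.16615).
E[σ²|data] = β/(α−1) = 9.16615/12.91 = 0.7100.

0.7100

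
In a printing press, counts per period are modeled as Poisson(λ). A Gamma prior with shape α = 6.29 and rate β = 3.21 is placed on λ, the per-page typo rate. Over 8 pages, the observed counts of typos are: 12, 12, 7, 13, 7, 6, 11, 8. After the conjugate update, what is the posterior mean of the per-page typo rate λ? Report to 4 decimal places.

With a Gamma(shape α, rate β) prior, the Poisson likelihood is conjugate: the posterior is Gamma(α + ΣXᵢ, β + n).
Sum of counts S = 76 over n = 8 pages.
Posterior: Gamma(α+S, β+n) = Gamma(6.29+76, 3.21+8) = Gamma(82.29, 11.21).
Posterior mean = α/β = 82.29/11.21 = 7.3408.

7.3408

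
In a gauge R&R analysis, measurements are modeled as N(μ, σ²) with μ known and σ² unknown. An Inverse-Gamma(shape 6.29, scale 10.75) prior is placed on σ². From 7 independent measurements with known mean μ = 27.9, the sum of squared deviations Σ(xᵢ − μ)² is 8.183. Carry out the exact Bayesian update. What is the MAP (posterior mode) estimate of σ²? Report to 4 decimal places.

With known mean μ and an Inverse-Gamma(α, β) prior on σ², the Normal likelihood is conjugate: posterior is Inv-Gamma(α + n/2, β + Σ(xᵢ−μ)²/2).
Posterior: Inv-Gamma(6.29 + 7/2, 10.75 + 8.183/2) = Inv-Gamma(9.79, 14.8415).
Mode = β/(α+1) = 14.8415/10.79 = 1.3755.

1.3755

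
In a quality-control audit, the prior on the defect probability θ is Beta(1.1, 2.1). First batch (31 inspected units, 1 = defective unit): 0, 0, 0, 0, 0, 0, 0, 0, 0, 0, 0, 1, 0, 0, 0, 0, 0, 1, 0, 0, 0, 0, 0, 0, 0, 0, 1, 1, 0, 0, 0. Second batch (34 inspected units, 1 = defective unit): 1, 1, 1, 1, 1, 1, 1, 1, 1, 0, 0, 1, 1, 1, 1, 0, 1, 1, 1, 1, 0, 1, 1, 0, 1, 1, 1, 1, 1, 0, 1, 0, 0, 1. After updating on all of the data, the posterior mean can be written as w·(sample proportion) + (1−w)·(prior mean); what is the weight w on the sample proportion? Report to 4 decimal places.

The Beta prior is conjugate to a Binomial/Bernoulli likelihood; the update adds successes to α and failures to β.
Total number of inspected units: n = 31 + 34 = 65.
Posterior mean = (α₀+k)/(α₀+β₀+n) = [n/(α₀+β₀+n)]·(k/n) + [(α₀+β₀)/(α₀+β₀+n)]·α₀/(α₀+β₀), so only n and the prior enter the weight.
The weight on the data is w = n/(α₀+β₀+n) = 65/(1.1+2.1+65) = 65/68.2 = 0.9531.

0.9531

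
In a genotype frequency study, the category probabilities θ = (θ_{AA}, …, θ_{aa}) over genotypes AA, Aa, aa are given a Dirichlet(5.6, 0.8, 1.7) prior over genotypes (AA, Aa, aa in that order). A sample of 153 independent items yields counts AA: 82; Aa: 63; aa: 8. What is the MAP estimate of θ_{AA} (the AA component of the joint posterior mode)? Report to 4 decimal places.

0.5478

The Dirichlet prior is conjugate to the Multinomial likelihood: each posterior αⱼ = prior αⱼ + observed count nⱼ.
Posterior concentration: (87.6, 63.8, 9.7), total = 161.1.
Joint mode component: (α_{AA}−1)/(Σα−K) = 86.6/158.1 = 0.5478.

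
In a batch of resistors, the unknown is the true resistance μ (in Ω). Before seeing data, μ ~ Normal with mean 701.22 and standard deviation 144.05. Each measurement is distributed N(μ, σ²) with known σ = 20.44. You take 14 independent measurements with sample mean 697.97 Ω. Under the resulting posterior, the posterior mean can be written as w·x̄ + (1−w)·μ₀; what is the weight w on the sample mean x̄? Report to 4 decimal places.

For Normal data with known variance σ², a Normal(μ₀, σ₀²) prior on μ is conjugate. Posterior precision = 1/σ₀² + n/σ²; posterior mean is the precision-weighted average of μ₀ and x̄.
σ₀² = 144.05² = 20750.4025, σ² = 20.44² = 417.7936. Prior precision 1/σ₀² = 1/20750.4025; data precision n/σ² = 14/417.7936.
w = (n/σ²)/(1/σ₀² + n/σ²) = n·σ₀²/(σ² + n·σ₀²) = 14·20750.4025/(417.7936 + 14·20750.4025) = 290505.635/290923.4286 = 0.9986.

0.9986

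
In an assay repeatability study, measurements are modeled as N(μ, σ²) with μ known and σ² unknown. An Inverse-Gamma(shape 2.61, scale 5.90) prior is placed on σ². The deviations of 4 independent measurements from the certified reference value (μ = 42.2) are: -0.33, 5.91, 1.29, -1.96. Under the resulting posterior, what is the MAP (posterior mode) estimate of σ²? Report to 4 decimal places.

4.6651

With known mean μ and an Inverse-Gamma(α, β) prior on σ², the Normal likelihood is conjugate: posterior is Inv-Gamma(α + n/2, β + Σ(xᵢ−μ)²/2).
Σ(xᵢ−μ)² = (-0.33)² + (5.91)² + (1.29)² + (-1.96)² = 40.5427.
Posterior: Inv-Gamma(2.61 + 4/2, 5.90 + 40.5427/2) = Inv-Gamma(4.61, 26.17135).
Mode = β/(α+1) = 26.17135/5.61 = 4.6651.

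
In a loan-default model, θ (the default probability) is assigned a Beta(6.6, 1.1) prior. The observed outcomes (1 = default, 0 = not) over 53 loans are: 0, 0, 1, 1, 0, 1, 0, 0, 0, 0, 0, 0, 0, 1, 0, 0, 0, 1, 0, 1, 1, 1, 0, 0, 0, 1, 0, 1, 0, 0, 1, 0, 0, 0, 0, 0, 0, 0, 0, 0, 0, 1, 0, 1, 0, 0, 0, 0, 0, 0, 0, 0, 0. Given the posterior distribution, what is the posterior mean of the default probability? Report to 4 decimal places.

0.3229

The Beta prior is conjugate to a Binomial/Bernoulli likelihood; the update adds successes to α and failures to β.
Posterior: Beta(α+k, β+n−k) = Beta(6.6+13, 1.1+40) = Beta(19.6, 41.1).
Posterior mean = α/(α+β) = 19.6/60.7 = 0.3229.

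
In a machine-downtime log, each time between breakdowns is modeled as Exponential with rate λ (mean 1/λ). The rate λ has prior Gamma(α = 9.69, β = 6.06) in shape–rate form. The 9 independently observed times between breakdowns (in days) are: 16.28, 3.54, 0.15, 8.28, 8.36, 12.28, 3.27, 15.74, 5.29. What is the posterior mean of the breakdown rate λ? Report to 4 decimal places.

0.2358

With a Gamma(shape α, rate β) prior on the exponential rate λ, the posterior after n observations with total T = Σxᵢ is Gamma(α+n, β+T).
Sum of observations T = 73.19 days; n = 9.
Posterior: Gamma(9.69+9, 6.06+73.19) = Gamma(18.69, 79.25).
Posterior mean of λ = α/β = 18.69/79.25 = 0.2358.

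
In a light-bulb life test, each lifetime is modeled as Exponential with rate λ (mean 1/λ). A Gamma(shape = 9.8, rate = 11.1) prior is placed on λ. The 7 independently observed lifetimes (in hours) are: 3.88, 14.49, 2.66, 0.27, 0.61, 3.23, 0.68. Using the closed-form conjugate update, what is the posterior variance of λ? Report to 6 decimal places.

0.012325

With a Gamma(shape α, rate β) prior on the exponential rate λ, the posterior after n observations with total T = Σxᵢ is Gamma(α+n, β+T).
Sum of observations T = 25.82 hours; n = 7.
Posterior: Gamma(9.8+7, 11.1+25.82) = Gamma(16.8, 36.92).
Var = α/β² = 0.012325.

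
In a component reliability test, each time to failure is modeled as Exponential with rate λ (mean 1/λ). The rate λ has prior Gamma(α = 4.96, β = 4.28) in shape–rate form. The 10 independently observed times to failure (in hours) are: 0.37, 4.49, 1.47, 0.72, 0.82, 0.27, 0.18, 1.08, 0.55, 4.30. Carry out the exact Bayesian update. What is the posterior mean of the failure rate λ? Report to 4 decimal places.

0.8073

With a Gamma(shape α, rate β) prior on the exponential rate λ, the posterior after n observations with total T = Σxᵢ is Gamma(α+n, β+T).
Sum of observations T = 14.25 hours; n = 10.
Posterior: Gamma(4.96+10, 4.28+14.25) = Gamma(14.96, 18.53).
Posterior mean of λ = α/β = 14.96/18.53 = 0.8073.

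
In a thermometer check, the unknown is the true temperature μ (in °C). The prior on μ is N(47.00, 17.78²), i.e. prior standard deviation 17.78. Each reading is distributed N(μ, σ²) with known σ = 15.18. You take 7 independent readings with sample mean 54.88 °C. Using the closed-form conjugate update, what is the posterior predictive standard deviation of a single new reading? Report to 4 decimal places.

16.1322

For Normal data with known variance σ², a Normal(μ₀, σ₀²) prior on μ is conjugate. Posterior precision = 1/σ₀² + n/σ²; posterior mean is the precision-weighted average of μ₀ and x̄.
σ₀² = 17.78² = 316.1284, σ² = 15.18² = 230.4324; σ² + n·σ₀² = 230.4324 + 7·316.1284 = 2443.3312.
Posterior precision = 1/σ₀² + n/σ² = 1/316.1284 + 7/230.4324 = (σ² + n·σ₀²)/(σ₀²σ²) = 2443.3312/(316.1284·230.4324); posterior variance σₙ² = σ₀²σ²/(σ² + n·σ₀²) = 316.1284·230.4324/2443.3312 = 29.814307.
Predictive variance for one new observation = σₙ² + σ² = 316.1284·230.4324/2443.3312 + 230.4324 = σ²·(σ₀² + 2443.3312)/2443.3312 = 230.4324·2759.4596/2443.3312 = 260.246707; SD = √(230.4324·2759.4596/2443.3312) = 16.1322.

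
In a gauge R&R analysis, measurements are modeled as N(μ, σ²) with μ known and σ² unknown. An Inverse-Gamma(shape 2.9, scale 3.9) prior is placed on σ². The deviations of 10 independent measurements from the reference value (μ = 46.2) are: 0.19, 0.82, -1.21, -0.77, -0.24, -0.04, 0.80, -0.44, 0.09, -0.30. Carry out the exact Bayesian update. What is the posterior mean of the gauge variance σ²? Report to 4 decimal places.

0.8374

With known mean μ and an Inverse-Gamma(α, β) prior on σ², the Normal likelihood is conjugate: posterior is Inv-Gamma(α + n/2, β + Σ(xᵢ−μ)²/2).
Σ(xᵢ−μ)² = (0.19)² + (0.82)² + (-1.21)² + (-0.77)² + (-0.24)² + (-0.04)² + (0.80)² + (-0.44)² + (0.09)² + (-0.30)² = 3.7564.
Posterior: Inv-Gamma(2.9 + 10/2, 3.9 + 3.7564/2) = Inv-Gamma(7.90, 5.77820).
E[σ²|data] = β/(α−1) = 5.77820/6.90 = 0.8374.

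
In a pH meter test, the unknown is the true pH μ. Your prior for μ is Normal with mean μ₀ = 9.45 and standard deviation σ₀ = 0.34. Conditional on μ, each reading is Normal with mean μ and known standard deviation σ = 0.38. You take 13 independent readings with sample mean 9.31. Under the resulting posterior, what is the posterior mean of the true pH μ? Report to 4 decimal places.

For Normal data with known variance σ², a Normal(μ₀, σ₀²) prior on μ is conjugate. Posterior precision = 1/σ₀² + n/σ²; posterior mean is the precision-weighted average of μ₀ and x̄.
n·x̄ = 13·9.31 = 121.03.
σ₀² = 0.34² = 0.1156, σ² = 0.38² = 0.1444; σ² + n·σ₀² = 0.1444 + 13·0.1156 = 1.6472.
Posterior mean = (μ₀/σ₀² + n·x̄/σ²)/(1/σ₀² + n/σ²) = (σ²·μ₀ + σ₀²·n·x̄)/(σ² + n·σ₀²) = (0.1444·9.45 + 0.1156·121.03)/1.6472 = 15.355648/1.6472 = 9.3223.

9.3223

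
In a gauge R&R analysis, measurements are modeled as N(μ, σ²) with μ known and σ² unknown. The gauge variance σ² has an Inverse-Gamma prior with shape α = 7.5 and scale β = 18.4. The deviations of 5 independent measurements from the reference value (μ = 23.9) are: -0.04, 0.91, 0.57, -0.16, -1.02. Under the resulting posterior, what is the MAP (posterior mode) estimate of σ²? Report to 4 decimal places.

1.7737

With known mean μ and an Inverse-Gamma(α, β) prior on σ², the Normal likelihood is conjugate: posterior is Inv-Gamma(α + n/2, β + Σ(xᵢ−μ)²/2).
Σ(xᵢ−μ)² = (-0.04)² + (0.91)² + (0.57)² + (-0.16)² + (-1.02)² = 2.2206.
Posterior: Inv-Gamma(7.5 + 5/2, 18.4 + 2.2206/2) = Inv-Gamma(10.00, 19.51030).
Mode = β/(α+1) = 19.51030/11.00 = 1.7737.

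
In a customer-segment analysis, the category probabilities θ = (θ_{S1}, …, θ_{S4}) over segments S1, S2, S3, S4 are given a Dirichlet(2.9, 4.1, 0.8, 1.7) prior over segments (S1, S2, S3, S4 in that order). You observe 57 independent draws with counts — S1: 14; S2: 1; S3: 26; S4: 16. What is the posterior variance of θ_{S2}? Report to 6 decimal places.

The Dirichlet prior is conjugate to the Multinomial likelihood: each posterior αⱼ = prior αⱼ + observed count nⱼ.
Posterior concentration: (16.9, 5.1, 26.8, 17.7), total = 66.5.
Var[θ_j] = α_j(Σα−α_j)/((Σα)²(Σα+1)) = 5.1·61.4/(66.5²·67.5) = 0.001049.

0.001049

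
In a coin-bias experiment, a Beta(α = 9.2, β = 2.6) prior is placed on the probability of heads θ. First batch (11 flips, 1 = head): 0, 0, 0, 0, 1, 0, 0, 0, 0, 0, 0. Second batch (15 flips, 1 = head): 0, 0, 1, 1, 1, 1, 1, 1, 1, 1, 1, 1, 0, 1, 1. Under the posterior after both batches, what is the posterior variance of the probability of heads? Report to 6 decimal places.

0.006247

The Beta prior is conjugate to a Binomial/Bernoulli likelihood; the update adds successes to α and failures to β.
After batch 1: Beta(9.2+1, 2.6+10) = Beta(10.2, 12.6).
After batch 2: Beta(10.2+12, 12.6+3) = Beta(22.2, 15.6).
Var = αβ/((α+β)²(α+β+1)) = 22.2·15.6/(37.8²·38.8) = 0.006247.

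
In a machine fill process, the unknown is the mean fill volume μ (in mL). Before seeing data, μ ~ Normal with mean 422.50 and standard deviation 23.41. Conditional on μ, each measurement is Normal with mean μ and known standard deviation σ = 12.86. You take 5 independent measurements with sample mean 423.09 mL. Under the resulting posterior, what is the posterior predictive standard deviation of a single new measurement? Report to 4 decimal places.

For Normal data with known variance σ², a Normal(μ₀, σ₀²) prior on μ is conjugate. Posterior precision = 1/σ₀² + n/σ²; posterior mean is the precision-weighted average of μ₀ and x̄.
σ₀² = 23.41² = 548.0281, σ² = 12.86² = 165.3796; σ² + n·σ₀² = 165.3796 + 5·548.0281 = 2905.5201.
Posterior precision = 1/σ₀² + n/σ² = 1/548.0281 + 5/165.3796 = (σ² + n·σ₀²)/(σ₀²σ²) = 2905.5201/(548.0281·165.3796); posterior variance σₙ² = σ₀²σ²/(σ² + n·σ₀²) = 548.0281·165.3796/2905.5201 = 31.193268.
Predictive variance for one new observation = σₙ² + σ² = 548.0281·165.3796/2905.5201 + 165.3796 = σ²·(σ₀² + 2905.5201)/2905.5201 = 165.3796·3453.5482/2905.5201 = 196.572868; SD = √(165.3796·3453.5482/2905.5201) = 14.0204.

14.0204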